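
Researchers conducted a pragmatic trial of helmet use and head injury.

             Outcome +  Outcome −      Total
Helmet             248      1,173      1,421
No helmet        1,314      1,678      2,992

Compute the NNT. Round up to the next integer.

4

Risk in treated group = 248/1421 = 0.17452; risk in control = 1314/2992 = 0.43917.
Absolute risk reduction = 0.43917 − 0.17452 = 0.26465
NNT = 1 / ARR = 1 / 0.26465 = 3.779 → round up → 4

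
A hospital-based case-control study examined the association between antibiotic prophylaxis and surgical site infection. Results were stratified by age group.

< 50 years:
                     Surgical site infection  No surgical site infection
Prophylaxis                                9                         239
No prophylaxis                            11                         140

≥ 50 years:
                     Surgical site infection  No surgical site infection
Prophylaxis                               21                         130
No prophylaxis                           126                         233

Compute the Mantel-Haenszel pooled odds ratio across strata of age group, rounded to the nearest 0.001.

OR_MH = Σ(aᵢdᵢ/nᵢ) / Σ(bᵢcᵢ/nᵢ), where nᵢ is the stratum total.
Stratum 1 (< 50 years): n = 399; a·d/n = 9·140/399 = 3.1579; b·c/n = 239·11/399 = 6.5890
Stratum 2 (≥ 50 years): n = 510; a·d/n = 21·233/510 = 9.5941; b·c/n = 130·126/510 = 32.1176
OR_MH = (3.1579 + 9.5941) / (6.5890 + 32.1176) = 12.7520 / 38.7066 = 0.32945

0.329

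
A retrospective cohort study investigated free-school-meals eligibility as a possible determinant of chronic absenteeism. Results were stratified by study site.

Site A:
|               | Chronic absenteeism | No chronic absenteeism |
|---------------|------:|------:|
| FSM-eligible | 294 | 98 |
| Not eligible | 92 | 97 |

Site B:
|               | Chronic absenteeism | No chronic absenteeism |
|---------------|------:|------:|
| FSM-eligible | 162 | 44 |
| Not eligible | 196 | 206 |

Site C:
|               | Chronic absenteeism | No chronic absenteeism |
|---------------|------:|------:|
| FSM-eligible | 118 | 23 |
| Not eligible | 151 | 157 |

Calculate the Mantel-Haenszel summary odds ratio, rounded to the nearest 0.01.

3.88

OR_MH = Σ(aᵢdᵢ/nᵢ) / Σ(bᵢcᵢ/nᵢ), where nᵢ is the stratum total.
Stratum 1 (Site A): n = 581; a·d/n = 294·97/581 = 49.0843; b·c/n = 98·92/581 = 15.5181
Stratum 2 (Site B): n = 608; a·d/n = 162·206/608 = 54.8882; b·c/n = 44·196/608 = 14.1842
Stratum 3 (Site C): n = 449; a·d/n = 118·157/449 = 41.2606; b·c/n = 23·151/449 = 7.7350
OR_MH = (49.0843 + 54.8882 + 41.2606) / (15.5181 + 14.1842 + 7.7350) = 145.2331 / 37.4372 = 3.87937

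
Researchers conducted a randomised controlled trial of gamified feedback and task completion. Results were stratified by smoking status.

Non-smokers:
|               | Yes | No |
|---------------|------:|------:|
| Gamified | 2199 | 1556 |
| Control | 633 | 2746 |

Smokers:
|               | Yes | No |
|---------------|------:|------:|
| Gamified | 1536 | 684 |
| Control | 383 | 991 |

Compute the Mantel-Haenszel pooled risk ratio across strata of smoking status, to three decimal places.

2.859

RR_MH = Σ(aᵢ·n₀ᵢ/nᵢ) / Σ(cᵢ·n₁ᵢ/nᵢ), with n₁ᵢ = aᵢ+bᵢ (exposed), n₀ᵢ = cᵢ+dᵢ (unexposed), nᵢ = n₁ᵢ+n₀ᵢ.
Stratum 1 (Non-smokers): n₁ = 3755, n₀ = 3379, n = 7134; a·n₀/n = 2199·3379/7134 = 1041.5505; c·n₁/n = 633·3755/7134 = 333.1812
Stratum 2 (Smokers): n₁ = 2220, n₀ = 1374, n = 3594; a·n₀/n = 1536·1374/3594 = 587.2187; c·n₁/n = 383·2220/3594 = 236.5776
RR_MH = (1041.5505 + 587.2187) / (333.1812 + 236.5776) = 1628.7692 / 569.7589 = 2.85870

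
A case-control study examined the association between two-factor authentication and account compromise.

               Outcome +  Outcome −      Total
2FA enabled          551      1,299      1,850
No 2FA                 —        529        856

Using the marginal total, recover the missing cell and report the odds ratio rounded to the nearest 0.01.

The missing cell is in the unexposed row: 856 − 529 = 327.
So a = 551, b = 1299, c = 327, d = 529.
OR = (a·d)/(b·c) = (551 × 529) / (1299 × 327) = 291479 / 424773 = 0.68620

0.69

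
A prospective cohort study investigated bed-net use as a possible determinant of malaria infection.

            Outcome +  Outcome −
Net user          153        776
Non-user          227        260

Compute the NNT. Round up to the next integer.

Risk in treated group = 153/929 = 0.16469; risk in control = 227/487 = 0.46612.
Absolute risk reduction = 0.46612 − 0.16469 = 0.30143
NNT = 1 / ARR = 1 / 0.30143 = 3.318 → round up → 4

4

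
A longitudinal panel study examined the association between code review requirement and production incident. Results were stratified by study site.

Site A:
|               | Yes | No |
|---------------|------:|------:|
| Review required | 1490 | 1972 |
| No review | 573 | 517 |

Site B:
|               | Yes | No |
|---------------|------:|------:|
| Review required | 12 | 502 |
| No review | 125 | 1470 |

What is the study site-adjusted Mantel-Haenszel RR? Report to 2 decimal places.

0.78

RR_MH = Σ(aᵢ·n₀ᵢ/nᵢ) / Σ(cᵢ·n₁ᵢ/nᵢ), with n₁ᵢ = aᵢ+bᵢ (exposed), n₀ᵢ = cᵢ+dᵢ (unexposed), nᵢ = n₁ᵢ+n₀ᵢ.
Stratum 1 (Site A): n₁ = 3462, n₀ = 1090, n = 4552; a·n₀/n = 1490·1090/4552 = 356.7882; c·n₁/n = 573·3462/4552 = 435.7922
Stratum 2 (Site B): n₁ = 514, n₀ = 1595, n = 2109; a·n₀/n = 12·1595/2109 = 9.0754; c·n₁/n = 125·514/2109 = 30.4647
RR_MH = (356.7882 + 9.0754) / (435.7922 + 30.4647) = 365.8636 / 466.2569 = 0.78468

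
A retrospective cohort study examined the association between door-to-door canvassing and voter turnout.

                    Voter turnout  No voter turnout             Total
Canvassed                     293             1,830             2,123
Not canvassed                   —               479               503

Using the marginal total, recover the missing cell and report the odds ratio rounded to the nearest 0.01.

The missing cell is in the unexposed row: 503 − 479 = 24.
So a = 293, b = 1830, c = 24, d = 479.
OR = (a·d)/(b·c) = (293 × 479) / (1830 × 24) = 140347 / 43920 = 3.19551

3.20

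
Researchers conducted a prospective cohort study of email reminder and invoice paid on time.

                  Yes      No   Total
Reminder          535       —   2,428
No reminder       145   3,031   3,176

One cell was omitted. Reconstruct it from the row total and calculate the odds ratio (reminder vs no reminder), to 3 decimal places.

The missing cell is in the exposed row: 2428 − 535 = 1893.
So a = 535, b = 1893, c = 145, d = 3031.
OR = (a·d)/(b·c) = (535 × 3031) / (1893 × 145) = 1621585 / 274485 = 5.90774

5.908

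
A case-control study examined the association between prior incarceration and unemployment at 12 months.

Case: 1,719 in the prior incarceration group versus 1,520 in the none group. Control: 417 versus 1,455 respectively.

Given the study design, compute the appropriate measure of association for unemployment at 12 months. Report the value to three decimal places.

3.946

From the description: a = 1719, b = 417, c = 1520, d = 1455.
This is a case-control study: participants were sampled on outcome status, so risks in the source population cannot be estimated directly — relative risk is not valid here. The odds ratio is the appropriate measure.
OR = (a·d)/(b·c) = (1719 × 1455) / (417 × 1520) = 2501145 / 633840 = 3.94602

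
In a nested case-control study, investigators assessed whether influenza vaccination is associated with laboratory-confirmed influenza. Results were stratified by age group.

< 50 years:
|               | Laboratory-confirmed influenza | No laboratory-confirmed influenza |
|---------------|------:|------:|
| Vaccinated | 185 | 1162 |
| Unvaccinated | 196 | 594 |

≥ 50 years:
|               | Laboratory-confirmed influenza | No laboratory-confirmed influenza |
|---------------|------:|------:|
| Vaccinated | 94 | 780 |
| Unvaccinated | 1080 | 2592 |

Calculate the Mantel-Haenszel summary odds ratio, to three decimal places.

OR_MH = Σ(aᵢdᵢ/nᵢ) / Σ(bᵢcᵢ/nᵢ), where nᵢ is the stratum total.
Stratum 1 (< 50 years): n = 2137; a·d/n = 185·594/2137 = 51.4226; b·c/n = 1162·196/2137 = 106.5756
Stratum 2 (≥ 50 years): n = 4546; a·d/n = 94·2592/4546 = 53.5961; b·c/n = 780·1080/4546 = 185.3058
OR_MH = (51.4226 + 53.5961) / (106.5756 + 185.3058) = 105.0187 / 291.8813 = 0.35980

0.360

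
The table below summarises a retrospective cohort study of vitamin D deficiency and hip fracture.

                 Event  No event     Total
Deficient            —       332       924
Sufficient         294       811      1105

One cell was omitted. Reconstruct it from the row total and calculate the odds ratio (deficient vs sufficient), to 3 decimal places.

The missing cell is in the exposed row: 924 − 332 = 592.
So a = 592, b = 332, c = 294, d = 811.
OR = (a·d)/(b·c) = (592 × 811) / (332 × 294) = 480112 / 97608 = 4.91878

4.919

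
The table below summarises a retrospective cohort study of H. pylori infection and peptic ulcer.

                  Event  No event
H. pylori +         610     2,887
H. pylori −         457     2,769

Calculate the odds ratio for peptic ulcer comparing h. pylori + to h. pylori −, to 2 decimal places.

Cells: a = 610, b = 2887, c = 457, d = 2769.
OR = (a·d)/(b·c) = (610 × 2769) / (2887 × 457) = 1689090 / 1319359 = 1.28024
The odds of peptic ulcer are about 1.28 times as high in the h. pylori + group.

1.28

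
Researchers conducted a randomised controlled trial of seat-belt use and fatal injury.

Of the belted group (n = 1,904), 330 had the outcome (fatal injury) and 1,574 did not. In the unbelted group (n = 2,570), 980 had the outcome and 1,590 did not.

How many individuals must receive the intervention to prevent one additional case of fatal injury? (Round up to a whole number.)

5

Risk in treated group = 330/1904 = 0.17332; risk in control = 980/2570 = 0.38132.
Absolute risk reduction = 0.38132 − 0.17332 = 0.20800
NNT = 1 / ARR = 1 / 0.20800 = 4.808 → round up → 5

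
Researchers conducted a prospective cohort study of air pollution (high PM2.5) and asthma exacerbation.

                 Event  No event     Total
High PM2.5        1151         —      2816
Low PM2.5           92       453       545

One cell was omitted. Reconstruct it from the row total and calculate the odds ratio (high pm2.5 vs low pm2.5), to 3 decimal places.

3.404

The missing cell is in the exposed row: 2816 − 1151 = 1665.
So a = 1151, b = 1665, c = 92, d = 453.
OR = (a·d)/(b·c) = (1151 × 453) / (1665 × 92) = 521403 / 153180 = 3.40386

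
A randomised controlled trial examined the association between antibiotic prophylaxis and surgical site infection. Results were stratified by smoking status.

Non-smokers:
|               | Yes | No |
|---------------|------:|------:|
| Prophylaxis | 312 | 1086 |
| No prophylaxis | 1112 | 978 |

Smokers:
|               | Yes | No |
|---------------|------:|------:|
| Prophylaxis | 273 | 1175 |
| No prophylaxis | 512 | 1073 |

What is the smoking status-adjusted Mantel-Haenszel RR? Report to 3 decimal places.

0.478

RR_MH = Σ(aᵢ·n₀ᵢ/nᵢ) / Σ(cᵢ·n₁ᵢ/nᵢ), with n₁ᵢ = aᵢ+bᵢ (exposed), n₀ᵢ = cᵢ+dᵢ (unexposed), nᵢ = n₁ᵢ+n₀ᵢ.
Stratum 1 (Non-smokers): n₁ = 1398, n₀ = 2090, n = 3488; a·n₀/n = 312·2090/3488 = 186.9495; c·n₁/n = 1112·1398/3488 = 445.6927
Stratum 2 (Smokers): n₁ = 1448, n₀ = 1585, n = 3033; a·n₀/n = 273·1585/3033 = 142.6657; c·n₁/n = 512·1448/3033 = 244.4365
RR_MH = (186.9495 + 142.6657) / (445.6927 + 244.4365) = 329.6152 / 690.1292 = 0.47761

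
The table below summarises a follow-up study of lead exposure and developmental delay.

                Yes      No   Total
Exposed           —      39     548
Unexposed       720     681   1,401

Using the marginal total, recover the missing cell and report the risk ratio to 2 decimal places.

1.81

The missing cell is in the exposed row: 548 − 39 = 509.
So a = 509, b = 39, c = 720, d = 681.
RR = [a/(a+b)] / [c/(c+d)] = (509/548) / (720/1401) = 0.92883/0.51392 = 1.80735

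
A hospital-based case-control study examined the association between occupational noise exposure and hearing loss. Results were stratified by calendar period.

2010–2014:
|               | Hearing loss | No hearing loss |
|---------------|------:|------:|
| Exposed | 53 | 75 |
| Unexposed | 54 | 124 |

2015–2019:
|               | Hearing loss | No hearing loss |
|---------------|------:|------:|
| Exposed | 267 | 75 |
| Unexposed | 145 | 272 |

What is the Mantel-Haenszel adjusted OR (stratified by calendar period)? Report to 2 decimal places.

OR_MH = Σ(aᵢdᵢ/nᵢ) / Σ(bᵢcᵢ/nᵢ), where nᵢ is the stratum total.
Stratum 1 (2010–2014): n = 306; a·d/n = 53·124/306 = 21.4771; b·c/n = 75·54/306 = 13.2353
Stratum 2 (2015–2019): n = 759; a·d/n = 267·272/759 = 95.6838; b·c/n = 75·145/759 = 14.3281
OR_MH = (21.4771 + 95.6838) / (13.2353 + 14.3281) = 117.1609 / 27.5634 = 4.25060

4.25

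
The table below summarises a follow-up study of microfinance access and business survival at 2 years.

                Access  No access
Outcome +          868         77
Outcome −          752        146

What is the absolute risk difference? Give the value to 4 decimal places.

Reading the table with exposure as columns: a = 868 (Access, case), b = 752 (Access, non-case), c = 77 (No access, case), d = 146.
Risk in exposed = 868/1620 = 0.535802; risk in unexposed = 77/223 = 0.345291.
Risk difference = 0.535802 − 0.345291 = 0.190511

0.1905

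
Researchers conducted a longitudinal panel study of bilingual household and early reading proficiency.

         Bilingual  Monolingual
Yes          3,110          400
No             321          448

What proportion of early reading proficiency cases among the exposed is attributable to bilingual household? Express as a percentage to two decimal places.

Reading the table with exposure as columns: a = 3110 (Bilingual, case), b = 321 (Bilingual, non-case), c = 400 (Monolingual, case), d = 448.
Risk in exposed = 3110/3431 = 0.90644; risk in unexposed = 400/848 = 0.47170.
RR = 0.90644/0.47170 = 1.92166
AR% = (RR − 1)/RR × 100 = (1.92166 − 1)/1.92166 × 100 = 47.9615%

47.96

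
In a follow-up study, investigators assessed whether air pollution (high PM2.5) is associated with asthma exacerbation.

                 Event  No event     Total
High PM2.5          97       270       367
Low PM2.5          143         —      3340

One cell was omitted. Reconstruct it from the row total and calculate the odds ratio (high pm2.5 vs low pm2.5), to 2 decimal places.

The missing cell is in the unexposed row: 3340 − 143 = 3197.
So a = 97, b = 270, c = 143, d = 3197.
OR = (a·d)/(b·c) = (97 × 3197) / (270 × 143) = 310109 / 38610 = 8.03183

8.03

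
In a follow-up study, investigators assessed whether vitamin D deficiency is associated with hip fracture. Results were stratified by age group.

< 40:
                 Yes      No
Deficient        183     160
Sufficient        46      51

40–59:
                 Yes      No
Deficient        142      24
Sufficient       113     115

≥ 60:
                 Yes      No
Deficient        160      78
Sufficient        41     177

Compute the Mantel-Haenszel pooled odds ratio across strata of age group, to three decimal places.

4.074

OR_MH = Σ(aᵢdᵢ/nᵢ) / Σ(bᵢcᵢ/nᵢ), where nᵢ is the stratum total.
Stratum 1 (< 40): n = 440; a·d/n = 183·51/440 = 21.2114; b·c/n = 160·46/440 = 16.7273
Stratum 2 (40–59): n = 394; a·d/n = 142·115/394 = 41.4467; b·c/n = 24·113/394 = 6.8832
Stratum 3 (≥ 60): n = 456; a·d/n = 160·177/456 = 62.1053; b·c/n = 78·41/456 = 7.0132
OR_MH = (21.2114 + 41.4467 + 62.1053) / (16.7273 + 6.8832 + 7.0132) = 124.7633 / 30.6237 = 4.07408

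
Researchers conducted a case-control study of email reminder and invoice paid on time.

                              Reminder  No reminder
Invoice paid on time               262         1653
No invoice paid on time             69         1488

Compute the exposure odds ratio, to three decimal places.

3.418

Reading the table with exposure as columns: a = 262 (Reminder, case), b = 69 (Reminder, non-case), c = 1653 (No reminder, case), d = 1488.
OR = (a·d)/(b·c) = (262 × 1488) / (69 × 1653) = 389856 / 114057 = 3.41808
The odds of invoice paid on time are about 3.42 times as high in the reminder group.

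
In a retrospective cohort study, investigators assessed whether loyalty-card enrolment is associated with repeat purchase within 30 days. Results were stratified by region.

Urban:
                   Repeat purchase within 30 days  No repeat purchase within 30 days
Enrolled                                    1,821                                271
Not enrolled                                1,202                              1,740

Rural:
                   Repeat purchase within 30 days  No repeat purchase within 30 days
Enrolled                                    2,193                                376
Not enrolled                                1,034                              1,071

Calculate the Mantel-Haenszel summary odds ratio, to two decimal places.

7.65

OR_MH = Σ(aᵢdᵢ/nᵢ) / Σ(bᵢcᵢ/nᵢ), where nᵢ is the stratum total.
Stratum 1 (Urban): n = 5034; a·d/n = 1821·1740/5034 = 629.4279; b·c/n = 271·1202/5034 = 64.7084
Stratum 2 (Rural): n = 4674; a·d/n = 2193·1071/4674 = 502.5039; b·c/n = 376·1034/4674 = 83.1801
OR_MH = (629.4279 + 502.5039) / (64.7084 + 83.1801) = 1131.9317 / 147.8885 = 7.65395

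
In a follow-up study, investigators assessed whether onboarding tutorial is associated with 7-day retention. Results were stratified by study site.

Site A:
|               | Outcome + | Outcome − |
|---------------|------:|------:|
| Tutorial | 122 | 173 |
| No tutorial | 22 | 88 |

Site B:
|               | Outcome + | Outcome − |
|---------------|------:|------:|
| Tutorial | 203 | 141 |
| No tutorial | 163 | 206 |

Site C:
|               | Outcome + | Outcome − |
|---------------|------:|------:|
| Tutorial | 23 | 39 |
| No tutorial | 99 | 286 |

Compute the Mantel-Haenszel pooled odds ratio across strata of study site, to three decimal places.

OR_MH = Σ(aᵢdᵢ/nᵢ) / Σ(bᵢcᵢ/nᵢ), where nᵢ is the stratum total.
Stratum 1 (Site A): n = 405; a·d/n = 122·88/405 = 26.5086; b·c/n = 173·22/405 = 9.3975
Stratum 2 (Site B): n = 713; a·d/n = 203·206/713 = 58.6508; b·c/n = 141·163/713 = 32.2342
Stratum 3 (Site C): n = 447; a·d/n = 23·286/447 = 14.7159; b·c/n = 39·99/447 = 8.6376
OR_MH = (26.5086 + 58.6508 + 14.7159) / (9.3975 + 32.2342 + 8.6376) = 99.8753 / 50.2693 = 1.98680

1.987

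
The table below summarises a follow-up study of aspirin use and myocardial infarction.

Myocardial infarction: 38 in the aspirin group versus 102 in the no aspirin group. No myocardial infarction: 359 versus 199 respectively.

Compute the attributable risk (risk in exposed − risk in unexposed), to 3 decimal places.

-0.243

From the description: a = 38, b = 359, c = 102, d = 199.
Risk in exposed = 38/397 = 0.095718; risk in unexposed = 102/301 = 0.338870.
Risk difference = 0.095718 − 0.338870 = -0.243153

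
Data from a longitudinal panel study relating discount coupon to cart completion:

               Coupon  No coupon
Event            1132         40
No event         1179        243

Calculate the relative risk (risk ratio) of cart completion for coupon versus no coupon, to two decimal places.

3.47

Reading the table with exposure as columns: a = 1132 (Coupon, case), b = 1179 (Coupon, non-case), c = 40 (No coupon, case), d = 243.
Risk in exposed = 1132/2311 = 0.48983; risk in unexposed = 40/283 = 0.14134.
RR = 0.48983 / 0.14134 = 3.46556
The risk among the exposed is 3.47 times that among the unexposed.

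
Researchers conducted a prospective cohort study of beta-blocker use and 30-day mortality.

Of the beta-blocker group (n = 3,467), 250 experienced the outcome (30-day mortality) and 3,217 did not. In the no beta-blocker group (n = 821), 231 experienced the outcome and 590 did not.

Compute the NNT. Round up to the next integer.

Risk in treated group = 250/3467 = 0.07211; risk in control = 231/821 = 0.28136.
Absolute risk reduction = 0.28136 − 0.07211 = 0.20926
NNT = 1 / ARR = 1 / 0.20926 = 4.779 → round up → 5

5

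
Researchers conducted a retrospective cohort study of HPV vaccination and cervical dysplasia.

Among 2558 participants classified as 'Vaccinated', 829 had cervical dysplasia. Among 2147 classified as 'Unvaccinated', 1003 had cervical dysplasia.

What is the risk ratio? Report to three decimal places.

From the description: a = 829, b = 1729, c = 1003, d = 1144.
Risk in exposed = 829/2558 = 0.32408; risk in unexposed = 1003/2147 = 0.46716.
RR = 0.32408 / 0.46716 = 0.69372
The risk is 31% lower among the exposed than among the unexposed.

0.694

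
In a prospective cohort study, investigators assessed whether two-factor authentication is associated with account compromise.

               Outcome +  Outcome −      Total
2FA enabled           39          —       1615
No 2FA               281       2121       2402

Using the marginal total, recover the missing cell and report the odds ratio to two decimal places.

The missing cell is in the exposed row: 1615 − 39 = 1576.
So a = 39, b = 1576, c = 281, d = 2121.
OR = (a·d)/(b·c) = (39 × 2121) / (1576 × 281) = 82719 / 442856 = 0.18679

0.19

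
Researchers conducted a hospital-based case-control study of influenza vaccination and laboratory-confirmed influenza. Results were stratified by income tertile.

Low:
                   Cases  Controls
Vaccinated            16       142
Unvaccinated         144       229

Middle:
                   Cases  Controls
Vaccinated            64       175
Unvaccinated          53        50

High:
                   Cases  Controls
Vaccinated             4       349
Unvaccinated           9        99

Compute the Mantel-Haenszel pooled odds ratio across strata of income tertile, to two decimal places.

OR_MH = Σ(aᵢdᵢ/nᵢ) / Σ(bᵢcᵢ/nᵢ), where nᵢ is the stratum total.
Stratum 1 (Low): n = 531; a·d/n = 16·229/531 = 6.9002; b·c/n = 142·144/531 = 38.5085
Stratum 2 (Middle): n = 342; a·d/n = 64·50/342 = 9.3567; b·c/n = 175·53/342 = 27.1199
Stratum 3 (High): n = 461; a·d/n = 4·99/461 = 0.8590; b·c/n = 349·9/461 = 6.8134
OR_MH = (6.9002 + 9.3567 + 0.8590) / (38.5085 + 27.1199 + 6.8134) = 17.1159 / 72.4418 = 0.23627

0.24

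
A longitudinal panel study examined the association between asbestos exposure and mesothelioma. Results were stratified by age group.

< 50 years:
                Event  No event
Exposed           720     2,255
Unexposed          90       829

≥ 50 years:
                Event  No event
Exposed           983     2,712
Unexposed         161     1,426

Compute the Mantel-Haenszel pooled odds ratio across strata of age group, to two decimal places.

3.11

OR_MH = Σ(aᵢdᵢ/nᵢ) / Σ(bᵢcᵢ/nᵢ), where nᵢ is the stratum total.
Stratum 1 (< 50 years): n = 3894; a·d/n = 720·829/3894 = 153.2820; b·c/n = 2255·90/3894 = 52.1186
Stratum 2 (≥ 50 years): n = 5282; a·d/n = 983·1426/5282 = 265.3839; b·c/n = 2712·161/5282 = 82.6641
OR_MH = (153.2820 + 265.3839) / (52.1186 + 82.6641) = 418.6659 / 134.7828 = 3.10623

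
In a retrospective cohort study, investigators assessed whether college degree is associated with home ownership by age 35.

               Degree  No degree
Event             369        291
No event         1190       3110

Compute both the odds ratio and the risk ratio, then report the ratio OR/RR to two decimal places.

Reading the table with exposure as columns: a = 369 (Degree, case), b = 1190 (Degree, non-case), c = 291 (No degree, case), d = 3110.
OR = (369·3110)/(1190·291) = 1147590/346290 = 3.31396
Risk in exposed = 369/1559 = 0.23669; risk in unexposed = 291/3401 = 0.08556; RR = 2.76627
OR/RR = 3.31396 / 2.76627 = 1.19799
The outcome is not rare, so the OR lies further from 1 than the RR.

1.20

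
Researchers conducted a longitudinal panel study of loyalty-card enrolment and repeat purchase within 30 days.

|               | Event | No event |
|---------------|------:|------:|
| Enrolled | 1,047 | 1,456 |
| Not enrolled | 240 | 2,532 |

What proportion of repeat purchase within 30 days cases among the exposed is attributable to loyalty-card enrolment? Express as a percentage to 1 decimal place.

79.3

Cells: a = 1047, b = 1456, c = 240, d = 2532.
Risk in exposed = 1047/2503 = 0.41830; risk in unexposed = 240/2772 = 0.08658.
RR = 0.41830/0.08658 = 4.83134
AR% = (RR − 1)/RR × 100 = (4.83134 − 1)/4.83134 × 100 = 79.3018%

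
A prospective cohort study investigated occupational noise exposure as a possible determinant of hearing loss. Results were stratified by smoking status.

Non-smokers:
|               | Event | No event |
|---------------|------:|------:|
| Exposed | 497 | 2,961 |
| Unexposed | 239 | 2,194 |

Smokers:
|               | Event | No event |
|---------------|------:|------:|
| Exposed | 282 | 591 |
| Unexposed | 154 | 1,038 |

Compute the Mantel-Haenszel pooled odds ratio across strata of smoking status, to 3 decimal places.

OR_MH = Σ(aᵢdᵢ/nᵢ) / Σ(bᵢcᵢ/nᵢ), where nᵢ is the stratum total.
Stratum 1 (Non-smokers): n = 5891; a·d/n = 497·2194/5891 = 185.0990; b·c/n = 2961·239/5891 = 120.1288
Stratum 2 (Smokers): n = 2065; a·d/n = 282·1038/2065 = 141.7511; b·c/n = 591·154/2065 = 44.0746
OR_MH = (185.0990 + 141.7511) / (120.1288 + 44.0746) = 326.8501 / 164.2034 = 1.99052

1.991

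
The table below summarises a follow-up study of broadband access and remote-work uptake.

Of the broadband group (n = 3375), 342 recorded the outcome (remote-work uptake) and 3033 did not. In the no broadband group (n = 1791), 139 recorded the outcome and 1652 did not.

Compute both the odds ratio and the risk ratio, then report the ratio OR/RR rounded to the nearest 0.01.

1.03

From the description: a = 342, b = 3033, c = 139, d = 1652.
OR = (342·1652)/(3033·139) = 564984/421587 = 1.34014
Risk in exposed = 342/3375 = 0.10133; risk in unexposed = 139/1791 = 0.07761; RR = 1.30567
OR/RR = 1.34014 / 1.30567 = 1.02640
The outcome is not rare, so the OR lies further from 1 than the RR.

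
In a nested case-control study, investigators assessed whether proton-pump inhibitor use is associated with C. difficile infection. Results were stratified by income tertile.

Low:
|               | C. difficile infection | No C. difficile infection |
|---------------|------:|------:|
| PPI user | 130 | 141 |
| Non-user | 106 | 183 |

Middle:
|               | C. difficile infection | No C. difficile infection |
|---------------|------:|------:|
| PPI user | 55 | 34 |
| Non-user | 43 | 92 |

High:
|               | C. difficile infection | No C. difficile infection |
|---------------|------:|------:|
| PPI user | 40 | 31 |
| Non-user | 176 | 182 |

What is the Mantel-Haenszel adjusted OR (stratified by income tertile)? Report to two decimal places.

1.79

OR_MH = Σ(aᵢdᵢ/nᵢ) / Σ(bᵢcᵢ/nᵢ), where nᵢ is the stratum total.
Stratum 1 (Low): n = 560; a·d/n = 130·183/560 = 42.4821; b·c/n = 141·106/560 = 26.6893
Stratum 2 (Middle): n = 224; a·d/n = 55·92/224 = 22.5893; b·c/n = 34·43/224 = 6.5268
Stratum 3 (High): n = 429; a·d/n = 40·182/429 = 16.9697; b·c/n = 31·176/429 = 12.7179
OR_MH = (42.4821 + 22.5893 + 16.9697) / (26.6893 + 6.5268 + 12.7179) = 82.0411 / 45.9340 = 1.78606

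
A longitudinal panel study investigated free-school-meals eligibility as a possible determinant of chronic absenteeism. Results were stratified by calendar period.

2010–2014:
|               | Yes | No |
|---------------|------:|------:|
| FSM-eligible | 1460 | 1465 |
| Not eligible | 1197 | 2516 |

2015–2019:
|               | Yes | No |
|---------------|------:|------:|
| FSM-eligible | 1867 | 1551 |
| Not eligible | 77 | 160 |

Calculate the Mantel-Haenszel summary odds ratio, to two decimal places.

2.14

OR_MH = Σ(aᵢdᵢ/nᵢ) / Σ(bᵢcᵢ/nᵢ), where nᵢ is the stratum total.
Stratum 1 (2010–2014): n = 6638; a·d/n = 1460·2516/6638 = 553.3835; b·c/n = 1465·1197/6638 = 264.1767
Stratum 2 (2015–2019): n = 3655; a·d/n = 1867·160/3655 = 81.7291; b·c/n = 1551·77/3655 = 32.6750
OR_MH = (553.3835 + 81.7291) / (264.1767 + 32.6750) = 635.1127 / 296.8517 = 2.13950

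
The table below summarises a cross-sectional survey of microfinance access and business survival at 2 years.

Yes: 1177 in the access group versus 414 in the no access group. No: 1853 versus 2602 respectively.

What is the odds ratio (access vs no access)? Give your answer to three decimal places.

3.992

From the description: a = 1177, b = 1853, c = 414, d = 2602.
OR = (a·d)/(b·c) = (1177 × 2602) / (1853 × 414) = 3062554 / 767142 = 3.99216
The odds of business survival at 2 years are about 3.99 times as high in the access group.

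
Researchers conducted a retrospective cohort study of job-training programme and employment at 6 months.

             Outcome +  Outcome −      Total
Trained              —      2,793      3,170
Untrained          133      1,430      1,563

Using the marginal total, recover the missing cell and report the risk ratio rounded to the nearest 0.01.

The missing cell is in the exposed row: 3170 − 2793 = 377.
So a = 377, b = 2793, c = 133, d = 1430.
RR = [a/(a+b)] / [c/(c+d)] = (377/3170) / (133/1563) = 0.11893/0.08509 = 1.39762

1.40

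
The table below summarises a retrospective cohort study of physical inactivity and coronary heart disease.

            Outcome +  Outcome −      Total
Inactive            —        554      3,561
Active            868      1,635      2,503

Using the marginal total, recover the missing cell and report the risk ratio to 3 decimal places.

2.435

The missing cell is in the exposed row: 3561 − 554 = 3007.
So a = 3007, b = 554, c = 868, d = 1635.
RR = [a/(a+b)] / [c/(c+d)] = (3007/3561) / (868/2503) = 0.84443/0.34678 = 2.43502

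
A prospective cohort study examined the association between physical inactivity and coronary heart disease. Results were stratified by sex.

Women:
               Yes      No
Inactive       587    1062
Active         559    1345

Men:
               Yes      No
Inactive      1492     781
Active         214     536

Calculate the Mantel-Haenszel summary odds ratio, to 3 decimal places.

2.189

OR_MH = Σ(aᵢdᵢ/nᵢ) / Σ(bᵢcᵢ/nᵢ), where nᵢ is the stratum total.
Stratum 1 (Women): n = 3553; a·d/n = 587·1345/3553 = 222.2108; b·c/n = 1062·559/3553 = 167.0864
Stratum 2 (Men): n = 3023; a·d/n = 1492·536/3023 = 264.5425; b·c/n = 781·214/3023 = 55.2875
OR_MH = (222.2108 + 264.5425) / (167.0864 + 55.2875) = 486.7533 / 222.3739 = 2.18890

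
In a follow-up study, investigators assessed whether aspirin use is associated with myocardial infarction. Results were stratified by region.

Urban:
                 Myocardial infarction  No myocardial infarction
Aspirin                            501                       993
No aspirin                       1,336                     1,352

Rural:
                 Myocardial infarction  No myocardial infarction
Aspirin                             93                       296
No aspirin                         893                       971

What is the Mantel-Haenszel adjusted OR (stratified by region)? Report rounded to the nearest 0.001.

0.465

OR_MH = Σ(aᵢdᵢ/nᵢ) / Σ(bᵢcᵢ/nᵢ), where nᵢ is the stratum total.
Stratum 1 (Urban): n = 4182; a·d/n = 501·1352/4182 = 161.9684; b·c/n = 993·1336/4182 = 317.2281
Stratum 2 (Rural): n = 2253; a·d/n = 93·971/2253 = 40.0812; b·c/n = 296·893/2253 = 117.3227
OR_MH = (161.9684 + 40.0812) / (317.2281 + 117.3227) = 202.0497 / 434.5508 = 0.46496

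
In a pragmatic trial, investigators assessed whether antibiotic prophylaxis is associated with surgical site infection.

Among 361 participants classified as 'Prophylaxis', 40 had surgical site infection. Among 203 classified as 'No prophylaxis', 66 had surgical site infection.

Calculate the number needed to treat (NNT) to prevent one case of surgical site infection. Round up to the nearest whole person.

5

Risk in treated group = 40/361 = 0.11080; risk in control = 66/203 = 0.32512.
Absolute risk reduction = 0.32512 − 0.11080 = 0.21432
NNT = 1 / ARR = 1 / 0.21432 = 4.666 → round up → 5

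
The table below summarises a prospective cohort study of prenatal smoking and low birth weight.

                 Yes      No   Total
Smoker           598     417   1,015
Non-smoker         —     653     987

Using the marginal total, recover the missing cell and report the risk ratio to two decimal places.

The missing cell is in the unexposed row: 987 − 653 = 334.
So a = 598, b = 417, c = 334, d = 653.
RR = [a/(a+b)] / [c/(c+d)] = (598/1015) / (334/987) = 0.58916/0.33840 = 1.74103

1.74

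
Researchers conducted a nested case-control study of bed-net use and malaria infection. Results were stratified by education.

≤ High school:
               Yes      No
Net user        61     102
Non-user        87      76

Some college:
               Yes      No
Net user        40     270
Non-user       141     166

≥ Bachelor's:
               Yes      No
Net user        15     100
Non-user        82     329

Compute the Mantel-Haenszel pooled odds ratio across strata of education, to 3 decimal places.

OR_MH = Σ(aᵢdᵢ/nᵢ) / Σ(bᵢcᵢ/nᵢ), where nᵢ is the stratum total.
Stratum 1 (≤ High school): n = 326; a·d/n = 61·76/326 = 14.2209; b·c/n = 102·87/326 = 27.2209
Stratum 2 (Some college): n = 617; a·d/n = 40·166/617 = 10.7618; b·c/n = 270·141/617 = 61.7018
Stratum 3 (≥ Bachelor's): n = 526; a·d/n = 15·329/526 = 9.3821; b·c/n = 100·82/526 = 15.5894
OR_MH = (14.2209 + 10.7618 + 9.3821) / (27.2209 + 61.7018 + 15.5894) = 34.3647 / 104.5120 = 0.32881

0.329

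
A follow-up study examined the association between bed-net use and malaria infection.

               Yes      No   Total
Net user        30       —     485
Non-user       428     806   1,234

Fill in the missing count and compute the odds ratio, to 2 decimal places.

0.12

The missing cell is in the exposed row: 485 − 30 = 455.
So a = 30, b = 455, c = 428, d = 806.
OR = (a·d)/(b·c) = (30 × 806) / (455 × 428) = 24180 / 194740 = 0.12417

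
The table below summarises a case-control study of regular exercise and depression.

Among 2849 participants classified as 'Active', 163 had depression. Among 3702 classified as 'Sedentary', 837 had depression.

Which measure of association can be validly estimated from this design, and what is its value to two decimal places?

From the description: a = 163, b = 2686, c = 837, d = 2865.
This is a case-control study: participants were sampled on outcome status, so risks in the source population cannot be estimated directly — relative risk is not valid here. The odds ratio is the appropriate measure.
OR = (a·d)/(b·c) = (163 × 2865) / (2686 × 837) = 466995 / 2248182 = 0.20772

0.21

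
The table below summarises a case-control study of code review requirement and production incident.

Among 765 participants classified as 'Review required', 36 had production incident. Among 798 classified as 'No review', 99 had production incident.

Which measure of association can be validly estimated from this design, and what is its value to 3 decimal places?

0.349

From the description: a = 36, b = 729, c = 99, d = 699.
This is a case-control study: participants were sampled on outcome status, so risks in the source population cannot be estimated directly — relative risk is not valid here. The odds ratio is the appropriate measure.
OR = (a·d)/(b·c) = (36 × 699) / (729 × 99) = 25164 / 72171 = 0.34867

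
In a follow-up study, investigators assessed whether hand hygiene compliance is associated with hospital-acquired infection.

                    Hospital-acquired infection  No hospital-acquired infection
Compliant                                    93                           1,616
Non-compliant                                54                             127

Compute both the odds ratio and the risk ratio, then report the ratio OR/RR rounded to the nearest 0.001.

0.742

Cells: a = 93, b = 1616, c = 54, d = 127.
OR = (93·127)/(1616·54) = 11811/87264 = 0.13535
Risk in exposed = 93/1709 = 0.05442; risk in unexposed = 54/181 = 0.29834; RR = 0.18240
OR/RR = 0.13535 / 0.18240 = 0.74204
The outcome is not rare, so the OR lies further from 1 than the RR.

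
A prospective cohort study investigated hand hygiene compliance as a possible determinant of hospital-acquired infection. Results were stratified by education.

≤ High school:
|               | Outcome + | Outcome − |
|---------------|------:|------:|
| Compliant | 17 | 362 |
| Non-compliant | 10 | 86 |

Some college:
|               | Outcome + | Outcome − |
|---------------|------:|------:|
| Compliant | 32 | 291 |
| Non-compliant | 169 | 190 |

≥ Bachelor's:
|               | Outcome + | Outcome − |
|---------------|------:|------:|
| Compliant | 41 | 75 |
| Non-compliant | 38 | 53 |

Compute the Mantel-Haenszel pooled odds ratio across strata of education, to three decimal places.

0.241

OR_MH = Σ(aᵢdᵢ/nᵢ) / Σ(bᵢcᵢ/nᵢ), where nᵢ is the stratum total.
Stratum 1 (≤ High school): n = 475; a·d/n = 17·86/475 = 3.0779; b·c/n = 362·10/475 = 7.6211
Stratum 2 (Some college): n = 682; a·d/n = 32·190/682 = 8.9150; b·c/n = 291·169/682 = 72.1100
Stratum 3 (≥ Bachelor's): n = 207; a·d/n = 41·53/207 = 10.4976; b·c/n = 75·38/207 = 13.7681
OR_MH = (3.0779 + 8.9150 + 10.4976) / (7.6211 + 72.1100 + 13.7681) = 22.4904 / 93.4991 = 0.24054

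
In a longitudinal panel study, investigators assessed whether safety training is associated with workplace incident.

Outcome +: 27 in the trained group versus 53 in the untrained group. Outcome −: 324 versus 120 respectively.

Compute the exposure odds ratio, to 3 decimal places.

0.189

From the description: a = 27, b = 324, c = 53, d = 120.
OR = (a·d)/(b·c) = (27 × 120) / (324 × 53) = 3240 / 17172 = 0.18868
Exposure is associated with lower odds of workplace incident (OR = 0.19 < 1).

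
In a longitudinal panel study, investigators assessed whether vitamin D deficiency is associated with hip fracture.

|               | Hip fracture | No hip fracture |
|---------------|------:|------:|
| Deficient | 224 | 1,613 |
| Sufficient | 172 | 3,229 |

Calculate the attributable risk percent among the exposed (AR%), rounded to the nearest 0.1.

Cells: a = 224, b = 1613, c = 172, d = 3229.
Risk in exposed = 224/1837 = 0.12194; risk in unexposed = 172/3401 = 0.05057.
RR = 0.12194/0.05057 = 2.41111
AR% = (RR − 1)/RR × 100 = (2.41111 − 1)/2.41111 × 100 = 58.5253%

58.5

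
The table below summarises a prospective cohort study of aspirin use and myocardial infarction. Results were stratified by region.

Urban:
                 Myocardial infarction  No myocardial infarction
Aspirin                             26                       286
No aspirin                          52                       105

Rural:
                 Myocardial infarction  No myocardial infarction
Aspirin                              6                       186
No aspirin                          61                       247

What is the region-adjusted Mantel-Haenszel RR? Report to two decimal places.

RR_MH = Σ(aᵢ·n₀ᵢ/nᵢ) / Σ(cᵢ·n₁ᵢ/nᵢ), with n₁ᵢ = aᵢ+bᵢ (exposed), n₀ᵢ = cᵢ+dᵢ (unexposed), nᵢ = n₁ᵢ+n₀ᵢ.
Stratum 1 (Urban): n₁ = 312, n₀ = 157, n = 469; a·n₀/n = 26·157/469 = 8.7036; c·n₁/n = 52·312/469 = 34.5928
Stratum 2 (Rural): n₁ = 192, n₀ = 308, n = 500; a·n₀/n = 6·308/500 = 3.6960; c·n₁/n = 61·192/500 = 23.4240
RR_MH = (8.7036 + 3.6960) / (34.5928 + 23.4240) = 12.3996 / 58.0168 = 0.21372

0.21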